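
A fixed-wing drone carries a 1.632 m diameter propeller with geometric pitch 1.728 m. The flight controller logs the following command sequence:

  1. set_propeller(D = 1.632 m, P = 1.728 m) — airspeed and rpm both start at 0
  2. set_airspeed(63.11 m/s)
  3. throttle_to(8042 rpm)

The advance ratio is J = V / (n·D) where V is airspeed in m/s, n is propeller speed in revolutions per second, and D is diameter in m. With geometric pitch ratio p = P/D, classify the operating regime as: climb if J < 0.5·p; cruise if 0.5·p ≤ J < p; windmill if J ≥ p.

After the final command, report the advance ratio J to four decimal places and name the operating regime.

set_propeller: D = 1.632 m, P = 1.728 m (p = P/D = 1.058824); state ← (V=0, rpm=0)
set_airspeed(63.11): V ← 63.11 m/s
throttle_to(8042): rpm ← 8042
final state: V = 63.11 m/s, rpm = 8042 → n = rpm/60 = 134.033333 rev/s
J = V / (n·D) = 63.11 / (134.033333 × 1.632) = 0.288513
regime bands: climb J<0.5294 | cruise [0.5294, 1.0588) | windmill J≥1.0588
J = 0.2885 → climb

J = 0.2885, regime = climb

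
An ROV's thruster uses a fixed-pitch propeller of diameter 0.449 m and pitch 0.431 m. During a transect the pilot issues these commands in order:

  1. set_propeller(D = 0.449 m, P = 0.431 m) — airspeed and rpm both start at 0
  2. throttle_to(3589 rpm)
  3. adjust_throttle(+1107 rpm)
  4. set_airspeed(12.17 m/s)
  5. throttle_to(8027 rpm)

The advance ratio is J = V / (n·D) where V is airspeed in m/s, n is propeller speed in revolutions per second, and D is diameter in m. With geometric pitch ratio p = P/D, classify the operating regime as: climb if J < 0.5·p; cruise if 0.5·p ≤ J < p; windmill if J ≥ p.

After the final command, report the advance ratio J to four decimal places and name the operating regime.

J = 0.2026, regime = climb

set_propeller: D = 0.449 m, P = 0.431 m (p = P/D = 0.959911); state ← (V=0, rpm=0)
throttle_to(3589): rpm ← 3589
adjust_throttle(+1107): rpm ← 3589 +1107 = 4696
set_airspeed(12.17): V ← 12.17 m/s
throttle_to(8027): rpm ← 8027
final state: V = 12.17 m/s, rpm = 8027 → n = rpm/60 = 133.783333 rev/s
J = V / (n·D) = 12.17 / (133.783333 × 0.449) = 0.202601
regime bands: climb J<0.4800 | cruise [0.4800, 0.9599) | windmill J≥0.9599
J = 0.2026 → climb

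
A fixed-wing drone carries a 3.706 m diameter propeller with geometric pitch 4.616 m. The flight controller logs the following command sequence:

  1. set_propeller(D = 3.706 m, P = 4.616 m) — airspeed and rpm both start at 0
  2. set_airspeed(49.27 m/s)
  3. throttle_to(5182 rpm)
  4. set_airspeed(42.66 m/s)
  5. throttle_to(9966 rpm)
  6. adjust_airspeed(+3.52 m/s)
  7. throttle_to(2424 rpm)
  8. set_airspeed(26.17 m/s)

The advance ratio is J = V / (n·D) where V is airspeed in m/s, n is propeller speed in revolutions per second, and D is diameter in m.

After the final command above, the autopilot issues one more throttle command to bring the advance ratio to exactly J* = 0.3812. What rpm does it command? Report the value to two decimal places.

set_propeller: D = 3.706 m, P = 4.616 m (p = P/D = 1.245548); state ← (V=0, rpm=0)
set_airspeed(49.27): V ← 49.27 m/s
throttle_to(5182): rpm ← 5182
set_airspeed(42.66): V ← 42.66 m/s
throttle_to(9966): rpm ← 9966
adjust_airspeed(+3.52): V ← 42.66 +3.52 = 46.18 m/s
throttle_to(2424): rpm ← 2424
set_airspeed(26.17): V ← 26.17 m/s
final state: V = 26.17 m/s, rpm = 2424 → n = rpm/60 = 40.400000 rev/s
target J* = 0.3812; solve J* = V/(n·D) for n: n = V/(J*·D) = 26.17/(0.3812 × 3.706) = 18.524454 rev/s
rpm = 60·n = 1111.467239

rpm = 1111.47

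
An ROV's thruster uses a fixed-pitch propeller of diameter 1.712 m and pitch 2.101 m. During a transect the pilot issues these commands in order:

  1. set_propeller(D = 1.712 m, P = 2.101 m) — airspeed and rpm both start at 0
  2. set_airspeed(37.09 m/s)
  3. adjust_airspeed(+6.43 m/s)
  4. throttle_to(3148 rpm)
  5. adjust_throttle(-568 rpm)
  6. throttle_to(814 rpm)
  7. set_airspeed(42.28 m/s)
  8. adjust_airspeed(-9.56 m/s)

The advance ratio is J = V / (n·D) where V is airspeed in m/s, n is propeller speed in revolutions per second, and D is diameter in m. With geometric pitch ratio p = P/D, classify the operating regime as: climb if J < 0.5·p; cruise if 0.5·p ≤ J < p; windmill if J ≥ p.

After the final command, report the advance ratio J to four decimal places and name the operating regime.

J = 1.4088, regime = windmill

set_propeller: D = 1.712 m, P = 2.101 m (p = P/D = 1.227220); state ← (V=0, rpm=0)
set_airspeed(37.09): V ← 37.09 m/s
adjust_airspeed(+6.43): V ← 37.09 +6.43 = 43.52 m/s
throttle_to(3148): rpm ← 3148
adjust_throttle(-568): rpm ← 3148 -568 = 2580
throttle_to(814): rpm ← 814
set_airspeed(42.28): V ← 42.28 m/s
adjust_airspeed(-9.56): V ← 42.28 -9.56 = 32.72 m/s
final state: V = 32.72 m/s, rpm = 814 → n = rpm/60 = 13.566667 rev/s
J = V / (n·D) = 32.72 / (13.566667 × 1.712) = 1.408758
regime bands: climb J<0.6136 | cruise [0.6136, 1.2272) | windmill J≥1.2272
J = 1.4088 → windmill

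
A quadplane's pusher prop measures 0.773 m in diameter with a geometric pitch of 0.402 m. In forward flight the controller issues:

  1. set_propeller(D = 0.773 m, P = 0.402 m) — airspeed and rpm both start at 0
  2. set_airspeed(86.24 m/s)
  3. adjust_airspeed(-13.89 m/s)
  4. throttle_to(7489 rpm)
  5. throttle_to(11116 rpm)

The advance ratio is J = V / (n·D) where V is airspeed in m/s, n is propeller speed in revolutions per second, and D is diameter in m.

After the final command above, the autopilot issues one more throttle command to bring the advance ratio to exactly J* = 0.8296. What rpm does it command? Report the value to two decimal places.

rpm = 6769.27

set_propeller: D = 0.773 m, P = 0.402 m (p = P/D = 0.520052); state ← (V=0, rpm=0)
set_airspeed(86.24): V ← 86.24 m/s
adjust_airspeed(-13.89): V ← 86.24 -13.89 = 72.35 m/s
throttle_to(7489): rpm ← 7489
throttle_to(11116): rpm ← 11116
final state: V = 72.35 m/s, rpm = 11116 → n = rpm/60 = 185.266667 rev/s
target J* = 0.8296; solve J* = V/(n·D) for n: n = V/(J*·D) = 72.35/(0.8296 × 0.773) = 112.821092 rev/s
rpm = 60·n = 6769.265507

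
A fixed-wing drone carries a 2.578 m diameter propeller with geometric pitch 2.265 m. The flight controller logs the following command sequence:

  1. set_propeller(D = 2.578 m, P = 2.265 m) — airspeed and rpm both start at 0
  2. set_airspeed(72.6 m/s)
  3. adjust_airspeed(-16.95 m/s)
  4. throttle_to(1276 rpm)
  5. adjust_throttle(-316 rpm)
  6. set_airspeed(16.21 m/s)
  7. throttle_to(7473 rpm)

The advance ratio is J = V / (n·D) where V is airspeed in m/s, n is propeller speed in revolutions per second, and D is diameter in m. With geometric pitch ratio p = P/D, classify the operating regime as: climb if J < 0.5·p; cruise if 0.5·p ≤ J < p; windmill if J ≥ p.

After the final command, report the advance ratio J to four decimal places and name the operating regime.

set_propeller: D = 2.578 m, P = 2.265 m (p = P/D = 0.878588); state ← (V=0, rpm=0)
set_airspeed(72.6): V ← 72.6 m/s
adjust_airspeed(-16.95): V ← 72.6 -16.95 = 55.65 m/s
throttle_to(1276): rpm ← 1276
adjust_throttle(-316): rpm ← 1276 -316 = 960
set_airspeed(16.21): V ← 16.21 m/s
throttle_to(7473): rpm ← 7473
final state: V = 16.21 m/s, rpm = 7473 → n = rpm/60 = 124.550000 rev/s
J = V / (n·D) = 16.21 / (124.550000 × 2.578) = 0.050484
regime bands: climb J<0.4393 | cruise [0.4393, 0.8786) | windmill J≥0.8786
J = 0.0505 → climb

J = 0.0505, regime = climb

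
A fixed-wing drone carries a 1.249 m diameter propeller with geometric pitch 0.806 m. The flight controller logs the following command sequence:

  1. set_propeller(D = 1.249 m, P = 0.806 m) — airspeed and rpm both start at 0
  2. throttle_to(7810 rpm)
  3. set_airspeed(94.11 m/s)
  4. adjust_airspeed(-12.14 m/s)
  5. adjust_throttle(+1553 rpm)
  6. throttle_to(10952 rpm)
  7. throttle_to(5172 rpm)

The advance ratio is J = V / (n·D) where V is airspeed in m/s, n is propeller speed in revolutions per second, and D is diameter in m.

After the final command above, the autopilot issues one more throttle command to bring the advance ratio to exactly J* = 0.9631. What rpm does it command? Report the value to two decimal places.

rpm = 4088.58

set_propeller: D = 1.249 m, P = 0.806 m (p = P/D = 0.645316); state ← (V=0, rpm=0)
throttle_to(7810): rpm ← 7810
set_airspeed(94.11): V ← 94.11 m/s
adjust_airspeed(-12.14): V ← 94.11 -12.14 = 81.97 m/s
adjust_throttle(+1553): rpm ← 7810 +1553 = 9363
throttle_to(10952): rpm ← 10952
throttle_to(5172): rpm ← 5172
final state: V = 81.97 m/s, rpm = 5172 → n = rpm/60 = 86.200000 rev/s
target J* = 0.9631; solve J* = V/(n·D) for n: n = V/(J*·D) = 81.97/(0.9631 × 1.249) = 68.142979 rev/s
rpm = 60·n = 4088.578723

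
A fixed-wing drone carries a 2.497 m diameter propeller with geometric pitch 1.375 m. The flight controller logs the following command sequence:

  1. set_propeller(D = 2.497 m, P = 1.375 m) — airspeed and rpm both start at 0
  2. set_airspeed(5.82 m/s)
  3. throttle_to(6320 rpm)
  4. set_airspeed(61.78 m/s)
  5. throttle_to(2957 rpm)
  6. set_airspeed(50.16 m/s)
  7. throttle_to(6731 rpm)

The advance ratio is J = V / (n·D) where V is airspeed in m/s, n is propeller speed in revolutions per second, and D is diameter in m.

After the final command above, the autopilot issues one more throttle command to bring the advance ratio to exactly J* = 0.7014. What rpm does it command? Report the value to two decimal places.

set_propeller: D = 2.497 m, P = 1.375 m (p = P/D = 0.550661); state ← (V=0, rpm=0)
set_airspeed(5.82): V ← 5.82 m/s
throttle_to(6320): rpm ← 6320
set_airspeed(61.78): V ← 61.78 m/s
throttle_to(2957): rpm ← 2957
set_airspeed(50.16): V ← 50.16 m/s
throttle_to(6731): rpm ← 6731
final state: V = 50.16 m/s, rpm = 6731 → n = rpm/60 = 112.183333 rev/s
target J* = 0.7014; solve J* = V/(n·D) for n: n = V/(J*·D) = 50.16/(0.7014 × 2.497) = 28.640014 rev/s
rpm = 60·n = 1718.400832

rpm = 1718.40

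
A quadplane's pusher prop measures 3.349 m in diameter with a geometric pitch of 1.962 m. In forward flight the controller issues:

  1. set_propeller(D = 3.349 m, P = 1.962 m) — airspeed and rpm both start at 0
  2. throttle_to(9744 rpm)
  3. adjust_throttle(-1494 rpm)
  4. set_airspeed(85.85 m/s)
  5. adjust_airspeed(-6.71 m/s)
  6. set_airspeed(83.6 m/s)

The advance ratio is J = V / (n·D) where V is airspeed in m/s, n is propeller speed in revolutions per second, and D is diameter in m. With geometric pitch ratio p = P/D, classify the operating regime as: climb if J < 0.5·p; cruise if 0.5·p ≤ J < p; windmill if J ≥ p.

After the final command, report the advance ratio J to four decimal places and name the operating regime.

set_propeller: D = 3.349 m, P = 1.962 m (p = P/D = 0.585847); state ← (V=0, rpm=0)
throttle_to(9744): rpm ← 9744
adjust_throttle(-1494): rpm ← 9744 -1494 = 8250
set_airspeed(85.85): V ← 85.85 m/s
adjust_airspeed(-6.71): V ← 85.85 -6.71 = 79.14 m/s
set_airspeed(83.6): V ← 83.6 m/s
final state: V = 83.6 m/s, rpm = 8250 → n = rpm/60 = 137.500000 rev/s
J = V / (n·D) = 83.6 / (137.500000 × 3.349) = 0.181547
regime bands: climb J<0.2929 | cruise [0.2929, 0.5858) | windmill J≥0.5858
J = 0.1815 → climb

J = 0.1815, regime = climb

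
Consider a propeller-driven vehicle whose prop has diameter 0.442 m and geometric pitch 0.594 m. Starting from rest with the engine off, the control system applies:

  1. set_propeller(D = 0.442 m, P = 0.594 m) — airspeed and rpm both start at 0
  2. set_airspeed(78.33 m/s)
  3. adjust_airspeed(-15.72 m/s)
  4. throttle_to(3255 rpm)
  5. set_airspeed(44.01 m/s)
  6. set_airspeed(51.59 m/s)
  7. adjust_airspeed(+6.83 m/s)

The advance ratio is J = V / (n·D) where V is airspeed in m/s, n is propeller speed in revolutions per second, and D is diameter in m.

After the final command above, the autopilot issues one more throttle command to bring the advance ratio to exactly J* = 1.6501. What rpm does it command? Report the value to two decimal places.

set_propeller: D = 0.442 m, P = 0.594 m (p = P/D = 1.343891); state ← (V=0, rpm=0)
set_airspeed(78.33): V ← 78.33 m/s
adjust_airspeed(-15.72): V ← 78.33 -15.72 = 62.61 m/s
throttle_to(3255): rpm ← 3255
set_airspeed(44.01): V ← 44.01 m/s
set_airspeed(51.59): V ← 51.59 m/s
adjust_airspeed(+6.83): V ← 51.59 +6.83 = 58.42 m/s
final state: V = 58.42 m/s, rpm = 3255 → n = rpm/60 = 54.250000 rev/s
target J* = 1.6501; solve J* = V/(n·D) for n: n = V/(J*·D) = 58.42/(1.6501 × 0.442) = 80.099355 rev/s
rpm = 60·n = 4805.961301

rpm = 4805.96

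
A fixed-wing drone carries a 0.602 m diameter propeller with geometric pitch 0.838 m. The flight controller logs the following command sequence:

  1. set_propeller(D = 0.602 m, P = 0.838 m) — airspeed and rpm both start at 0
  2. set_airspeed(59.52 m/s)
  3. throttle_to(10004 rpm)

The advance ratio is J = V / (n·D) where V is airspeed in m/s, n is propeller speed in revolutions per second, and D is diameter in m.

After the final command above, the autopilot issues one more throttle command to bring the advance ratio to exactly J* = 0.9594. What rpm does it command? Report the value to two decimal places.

rpm = 6183.27

set_propeller: D = 0.602 m, P = 0.838 m (p = P/D = 1.392027); state ← (V=0, rpm=0)
set_airspeed(59.52): V ← 59.52 m/s
throttle_to(10004): rpm ← 10004
final state: V = 59.52 m/s, rpm = 10004 → n = rpm/60 = 166.733333 rev/s
target J* = 0.9594; solve J* = V/(n·D) for n: n = V/(J*·D) = 59.52/(0.9594 × 0.602) = 103.054442 rev/s
rpm = 60·n = 6183.266535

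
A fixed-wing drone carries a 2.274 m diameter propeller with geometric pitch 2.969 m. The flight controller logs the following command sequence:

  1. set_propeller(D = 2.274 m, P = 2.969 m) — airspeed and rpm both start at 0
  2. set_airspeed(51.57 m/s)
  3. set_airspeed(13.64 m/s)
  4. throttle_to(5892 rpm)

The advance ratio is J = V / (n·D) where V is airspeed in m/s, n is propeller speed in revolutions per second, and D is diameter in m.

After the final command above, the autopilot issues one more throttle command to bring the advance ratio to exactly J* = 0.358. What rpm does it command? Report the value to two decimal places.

set_propeller: D = 2.274 m, P = 2.969 m (p = P/D = 1.305629); state ← (V=0, rpm=0)
set_airspeed(51.57): V ← 51.57 m/s
set_airspeed(13.64): V ← 13.64 m/s
throttle_to(5892): rpm ← 5892
final state: V = 13.64 m/s, rpm = 5892 → n = rpm/60 = 98.200000 rev/s
target J* = 0.358; solve J* = V/(n·D) for n: n = V/(J*·D) = 13.64/(0.358 × 2.274) = 16.754863 rev/s
rpm = 60·n = 1005.291785

rpm = 1005.29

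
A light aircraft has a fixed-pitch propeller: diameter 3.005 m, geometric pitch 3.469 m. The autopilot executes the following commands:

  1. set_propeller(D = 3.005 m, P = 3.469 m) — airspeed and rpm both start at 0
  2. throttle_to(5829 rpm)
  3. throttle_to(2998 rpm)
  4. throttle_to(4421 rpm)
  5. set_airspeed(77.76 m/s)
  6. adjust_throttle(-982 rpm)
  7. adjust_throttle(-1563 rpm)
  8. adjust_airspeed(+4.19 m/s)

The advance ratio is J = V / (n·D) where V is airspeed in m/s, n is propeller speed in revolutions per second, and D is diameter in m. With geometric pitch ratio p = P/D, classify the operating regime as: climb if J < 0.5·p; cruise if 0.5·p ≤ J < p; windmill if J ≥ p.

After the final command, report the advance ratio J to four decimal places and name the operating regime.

set_propeller: D = 3.005 m, P = 3.469 m (p = P/D = 1.154409); state ← (V=0, rpm=0)
throttle_to(5829): rpm ← 5829
throttle_to(2998): rpm ← 2998
throttle_to(4421): rpm ← 4421
set_airspeed(77.76): V ← 77.76 m/s
adjust_throttle(-982): rpm ← 4421 -982 = 3439
adjust_throttle(-1563): rpm ← 3439 -1563 = 1876
adjust_airspeed(+4.19): V ← 77.76 +4.19 = 81.95 m/s
final state: V = 81.95 m/s, rpm = 1876 → n = rpm/60 = 31.266667 rev/s
J = V / (n·D) = 81.95 / (31.266667 × 3.005) = 0.872214
regime bands: climb J<0.5772 | cruise [0.5772, 1.1544) | windmill J≥1.1544
J = 0.8722 → cruise

J = 0.8722, regime = cruise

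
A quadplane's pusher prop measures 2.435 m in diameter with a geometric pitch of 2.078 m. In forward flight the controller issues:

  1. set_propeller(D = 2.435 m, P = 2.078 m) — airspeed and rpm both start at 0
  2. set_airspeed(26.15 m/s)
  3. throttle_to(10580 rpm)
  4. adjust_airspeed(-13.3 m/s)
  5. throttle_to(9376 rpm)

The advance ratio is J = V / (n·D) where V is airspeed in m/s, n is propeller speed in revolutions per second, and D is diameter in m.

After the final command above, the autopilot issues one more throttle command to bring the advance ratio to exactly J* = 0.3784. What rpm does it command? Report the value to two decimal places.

set_propeller: D = 2.435 m, P = 2.078 m (p = P/D = 0.853388); state ← (V=0, rpm=0)
set_airspeed(26.15): V ← 26.15 m/s
throttle_to(10580): rpm ← 10580
adjust_airspeed(-13.3): V ← 26.15 -13.3 = 12.85 m/s
throttle_to(9376): rpm ← 9376
final state: V = 12.85 m/s, rpm = 9376 → n = rpm/60 = 156.266667 rev/s
target J* = 0.3784; solve J* = V/(n·D) for n: n = V/(J*·D) = 12.85/(0.3784 × 2.435) = 13.946108 rev/s
rpm = 60·n = 836.766500

rpm = 836.77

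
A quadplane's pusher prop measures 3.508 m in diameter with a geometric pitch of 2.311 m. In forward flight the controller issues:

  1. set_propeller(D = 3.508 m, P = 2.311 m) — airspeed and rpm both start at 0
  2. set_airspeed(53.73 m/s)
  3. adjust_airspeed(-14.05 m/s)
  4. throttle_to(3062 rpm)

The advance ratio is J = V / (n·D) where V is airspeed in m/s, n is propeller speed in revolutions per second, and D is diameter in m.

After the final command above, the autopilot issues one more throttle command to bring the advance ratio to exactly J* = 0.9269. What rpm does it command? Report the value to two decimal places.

rpm = 732.20

set_propeller: D = 3.508 m, P = 2.311 m (p = P/D = 0.658780); state ← (V=0, rpm=0)
set_airspeed(53.73): V ← 53.73 m/s
adjust_airspeed(-14.05): V ← 53.73 -14.05 = 39.68 m/s
throttle_to(3062): rpm ← 3062
final state: V = 39.68 m/s, rpm = 3062 → n = rpm/60 = 51.033333 rev/s
target J* = 0.9269; solve J* = V/(n·D) for n: n = V/(J*·D) = 39.68/(0.9269 × 3.508) = 12.203354 rev/s
rpm = 60·n = 732.201218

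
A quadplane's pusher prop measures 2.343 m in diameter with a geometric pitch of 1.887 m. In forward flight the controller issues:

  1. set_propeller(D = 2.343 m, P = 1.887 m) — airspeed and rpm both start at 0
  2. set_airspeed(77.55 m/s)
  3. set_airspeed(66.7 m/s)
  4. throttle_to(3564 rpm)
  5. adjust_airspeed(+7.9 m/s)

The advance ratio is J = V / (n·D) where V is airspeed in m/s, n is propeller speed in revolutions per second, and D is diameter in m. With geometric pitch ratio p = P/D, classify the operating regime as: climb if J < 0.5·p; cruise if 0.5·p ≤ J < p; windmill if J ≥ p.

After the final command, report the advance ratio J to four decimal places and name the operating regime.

set_propeller: D = 2.343 m, P = 1.887 m (p = P/D = 0.805378); state ← (V=0, rpm=0)
set_airspeed(77.55): V ← 77.55 m/s
set_airspeed(66.7): V ← 66.7 m/s
throttle_to(3564): rpm ← 3564
adjust_airspeed(+7.9): V ← 66.7 +7.9 = 74.6 m/s
final state: V = 74.6 m/s, rpm = 3564 → n = rpm/60 = 59.400000 rev/s
J = V / (n·D) = 74.6 / (59.400000 × 2.343) = 0.536019
regime bands: climb J<0.4027 | cruise [0.4027, 0.8054) | windmill J≥0.8054
J = 0.5360 → cruise

J = 0.5360, regime = cruise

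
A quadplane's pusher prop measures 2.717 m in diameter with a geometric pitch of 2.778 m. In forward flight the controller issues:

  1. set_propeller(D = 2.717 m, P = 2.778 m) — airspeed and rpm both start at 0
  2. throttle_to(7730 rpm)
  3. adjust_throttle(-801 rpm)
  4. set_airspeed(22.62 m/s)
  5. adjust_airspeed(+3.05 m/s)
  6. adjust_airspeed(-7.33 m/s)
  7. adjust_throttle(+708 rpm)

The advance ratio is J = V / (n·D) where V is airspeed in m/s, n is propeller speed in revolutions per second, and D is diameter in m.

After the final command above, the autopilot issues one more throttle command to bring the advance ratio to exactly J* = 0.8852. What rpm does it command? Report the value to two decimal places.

set_propeller: D = 2.717 m, P = 2.778 m (p = P/D = 1.022451); state ← (V=0, rpm=0)
throttle_to(7730): rpm ← 7730
adjust_throttle(-801): rpm ← 7730 -801 = 6929
set_airspeed(22.62): V ← 22.62 m/s
adjust_airspeed(+3.05): V ← 22.62 +3.05 = 25.67 m/s
adjust_airspeed(-7.33): V ← 25.67 -7.33 = 18.34 m/s
adjust_throttle(+708): rpm ← 6929 +708 = 7637
final state: V = 18.34 m/s, rpm = 7637 → n = rpm/60 = 127.283333 rev/s
target J* = 0.8852; solve J* = V/(n·D) for n: n = V/(J*·D) = 18.34/(0.8852 × 2.717) = 7.625499 rev/s
rpm = 60·n = 457.529960

rpm = 457.53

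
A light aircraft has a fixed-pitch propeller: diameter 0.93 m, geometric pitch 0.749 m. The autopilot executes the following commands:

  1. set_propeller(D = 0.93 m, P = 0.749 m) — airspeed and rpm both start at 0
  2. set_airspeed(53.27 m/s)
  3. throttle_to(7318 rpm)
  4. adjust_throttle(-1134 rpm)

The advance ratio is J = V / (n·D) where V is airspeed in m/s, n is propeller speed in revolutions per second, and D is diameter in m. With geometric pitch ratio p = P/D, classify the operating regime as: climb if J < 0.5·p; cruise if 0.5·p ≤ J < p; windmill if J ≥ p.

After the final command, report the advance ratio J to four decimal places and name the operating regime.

J = 0.5558, regime = cruise

set_propeller: D = 0.93 m, P = 0.749 m (p = P/D = 0.805376); state ← (V=0, rpm=0)
set_airspeed(53.27): V ← 53.27 m/s
throttle_to(7318): rpm ← 7318
adjust_throttle(-1134): rpm ← 7318 -1134 = 6184
final state: V = 53.27 m/s, rpm = 6184 → n = rpm/60 = 103.066667 rev/s
J = V / (n·D) = 53.27 / (103.066667 × 0.93) = 0.555753
regime bands: climb J<0.4027 | cruise [0.4027, 0.8054) | windmill J≥0.8054
J = 0.5558 → cruise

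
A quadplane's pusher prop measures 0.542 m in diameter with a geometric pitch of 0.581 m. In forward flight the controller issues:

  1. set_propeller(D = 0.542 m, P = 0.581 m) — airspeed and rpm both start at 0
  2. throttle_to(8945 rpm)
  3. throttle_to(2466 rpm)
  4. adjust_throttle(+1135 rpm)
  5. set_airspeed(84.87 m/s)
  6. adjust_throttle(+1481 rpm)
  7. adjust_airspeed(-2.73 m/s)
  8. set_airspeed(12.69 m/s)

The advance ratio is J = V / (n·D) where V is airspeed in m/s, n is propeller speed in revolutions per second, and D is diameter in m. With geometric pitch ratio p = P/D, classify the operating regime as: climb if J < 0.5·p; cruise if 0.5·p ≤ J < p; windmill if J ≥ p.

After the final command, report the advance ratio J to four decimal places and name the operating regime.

set_propeller: D = 0.542 m, P = 0.581 m (p = P/D = 1.071956); state ← (V=0, rpm=0)
throttle_to(8945): rpm ← 8945
throttle_to(2466): rpm ← 2466
adjust_throttle(+1135): rpm ← 2466 +1135 = 3601
set_airspeed(84.87): V ← 84.87 m/s
adjust_throttle(+1481): rpm ← 3601 +1481 = 5082
adjust_airspeed(-2.73): V ← 84.87 -2.73 = 82.14 m/s
set_airspeed(12.69): V ← 12.69 m/s
final state: V = 12.69 m/s, rpm = 5082 → n = rpm/60 = 84.700000 rev/s
J = V / (n·D) = 12.69 / (84.700000 × 0.542) = 0.276426
regime bands: climb J<0.5360 | cruise [0.5360, 1.0720) | windmill J≥1.0720
J = 0.2764 → climb

J = 0.2764, regime = climb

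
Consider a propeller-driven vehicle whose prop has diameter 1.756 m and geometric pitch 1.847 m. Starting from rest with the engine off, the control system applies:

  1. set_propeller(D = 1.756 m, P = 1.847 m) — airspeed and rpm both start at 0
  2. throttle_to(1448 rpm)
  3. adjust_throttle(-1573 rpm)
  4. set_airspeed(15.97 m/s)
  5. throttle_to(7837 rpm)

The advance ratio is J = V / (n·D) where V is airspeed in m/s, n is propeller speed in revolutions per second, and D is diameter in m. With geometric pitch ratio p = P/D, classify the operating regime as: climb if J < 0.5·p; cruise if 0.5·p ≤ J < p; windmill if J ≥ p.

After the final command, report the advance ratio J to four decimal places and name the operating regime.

set_propeller: D = 1.756 m, P = 1.847 m (p = P/D = 1.051822); state ← (V=0, rpm=0)
throttle_to(1448): rpm ← 1448
adjust_throttle(-1573): rpm ← 1448 -1573 = -125
set_airspeed(15.97): V ← 15.97 m/s
throttle_to(7837): rpm ← 7837
final state: V = 15.97 m/s, rpm = 7837 → n = rpm/60 = 130.616667 rev/s
J = V / (n·D) = 15.97 / (130.616667 × 1.756) = 0.069628
regime bands: climb J<0.5259 | cruise [0.5259, 1.0518) | windmill J≥1.0518
J = 0.0696 → climb

J = 0.0696, regime = climb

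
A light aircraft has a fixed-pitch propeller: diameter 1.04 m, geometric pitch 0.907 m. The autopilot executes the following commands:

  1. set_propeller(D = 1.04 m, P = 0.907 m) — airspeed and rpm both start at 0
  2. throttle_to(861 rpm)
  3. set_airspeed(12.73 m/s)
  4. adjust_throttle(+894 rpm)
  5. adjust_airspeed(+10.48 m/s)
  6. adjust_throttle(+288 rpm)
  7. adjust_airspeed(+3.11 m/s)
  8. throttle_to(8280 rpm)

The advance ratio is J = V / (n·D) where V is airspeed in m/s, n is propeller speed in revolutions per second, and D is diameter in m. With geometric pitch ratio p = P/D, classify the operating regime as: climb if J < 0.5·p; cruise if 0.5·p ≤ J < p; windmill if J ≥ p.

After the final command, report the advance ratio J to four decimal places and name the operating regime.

set_propeller: D = 1.04 m, P = 0.907 m (p = P/D = 0.872115); state ← (V=0, rpm=0)
throttle_to(861): rpm ← 861
set_airspeed(12.73): V ← 12.73 m/s
adjust_throttle(+894): rpm ← 861 +894 = 1755
adjust_airspeed(+10.48): V ← 12.73 +10.48 = 23.21 m/s
adjust_throttle(+288): rpm ← 1755 +288 = 2043
adjust_airspeed(+3.11): V ← 23.21 +3.11 = 26.32 m/s
throttle_to(8280): rpm ← 8280
final state: V = 26.32 m/s, rpm = 8280 → n = rpm/60 = 138.000000 rev/s
J = V / (n·D) = 26.32 / (138.000000 × 1.04) = 0.183389
regime bands: climb J<0.4361 | cruise [0.4361, 0.8721) | windmill J≥0.8721
J = 0.1834 → climb

J = 0.1834, regime = climb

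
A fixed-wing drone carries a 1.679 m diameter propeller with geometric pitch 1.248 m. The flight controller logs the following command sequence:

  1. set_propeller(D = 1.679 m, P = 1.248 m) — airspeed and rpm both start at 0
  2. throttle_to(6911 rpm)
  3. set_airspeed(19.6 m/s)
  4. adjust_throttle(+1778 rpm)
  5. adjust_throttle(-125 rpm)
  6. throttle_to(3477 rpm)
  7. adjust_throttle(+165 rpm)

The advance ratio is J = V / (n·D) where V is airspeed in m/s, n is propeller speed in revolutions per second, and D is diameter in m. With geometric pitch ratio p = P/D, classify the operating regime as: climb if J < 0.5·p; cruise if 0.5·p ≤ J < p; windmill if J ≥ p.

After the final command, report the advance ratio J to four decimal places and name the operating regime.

set_propeller: D = 1.679 m, P = 1.248 m (p = P/D = 0.743300); state ← (V=0, rpm=0)
throttle_to(6911): rpm ← 6911
set_airspeed(19.6): V ← 19.6 m/s
adjust_throttle(+1778): rpm ← 6911 +1778 = 8689
adjust_throttle(-125): rpm ← 8689 -125 = 8564
throttle_to(3477): rpm ← 3477
adjust_throttle(+165): rpm ← 3477 +165 = 3642
final state: V = 19.6 m/s, rpm = 3642 → n = rpm/60 = 60.700000 rev/s
J = V / (n·D) = 19.6 / (60.700000 × 1.679) = 0.192317
regime bands: climb J<0.3716 | cruise [0.3716, 0.7433) | windmill J≥0.7433
J = 0.1923 → climb

J = 0.1923, regime = climb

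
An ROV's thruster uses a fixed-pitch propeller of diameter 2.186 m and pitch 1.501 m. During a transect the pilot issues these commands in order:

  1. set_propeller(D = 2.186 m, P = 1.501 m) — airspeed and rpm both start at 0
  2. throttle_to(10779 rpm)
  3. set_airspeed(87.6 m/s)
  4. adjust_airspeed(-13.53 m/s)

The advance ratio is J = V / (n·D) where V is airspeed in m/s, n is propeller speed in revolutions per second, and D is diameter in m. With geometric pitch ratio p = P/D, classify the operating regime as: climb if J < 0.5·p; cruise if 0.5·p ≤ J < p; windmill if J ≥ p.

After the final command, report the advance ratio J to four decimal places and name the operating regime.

set_propeller: D = 2.186 m, P = 1.501 m (p = P/D = 0.686642); state ← (V=0, rpm=0)
throttle_to(10779): rpm ← 10779
set_airspeed(87.6): V ← 87.6 m/s
adjust_airspeed(-13.53): V ← 87.6 -13.53 = 74.07 m/s
final state: V = 74.07 m/s, rpm = 10779 → n = rpm/60 = 179.650000 rev/s
J = V / (n·D) = 74.07 / (179.650000 × 2.186) = 0.188610
regime bands: climb J<0.3433 | cruise [0.3433, 0.6866) | windmill J≥0.6866
J = 0.1886 → climb

J = 0.1886, regime = climb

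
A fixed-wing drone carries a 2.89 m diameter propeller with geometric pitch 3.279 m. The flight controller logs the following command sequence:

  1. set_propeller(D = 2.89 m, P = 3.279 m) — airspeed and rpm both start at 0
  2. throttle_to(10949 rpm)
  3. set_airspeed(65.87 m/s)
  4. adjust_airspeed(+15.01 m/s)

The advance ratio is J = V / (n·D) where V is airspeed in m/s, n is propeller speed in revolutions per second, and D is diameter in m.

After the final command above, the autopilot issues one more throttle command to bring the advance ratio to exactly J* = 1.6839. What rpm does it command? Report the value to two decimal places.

rpm = 997.19

set_propeller: D = 2.89 m, P = 3.279 m (p = P/D = 1.134602); state ← (V=0, rpm=0)
throttle_to(10949): rpm ← 10949
set_airspeed(65.87): V ← 65.87 m/s
adjust_airspeed(+15.01): V ← 65.87 +15.01 = 80.88 m/s
final state: V = 80.88 m/s, rpm = 10949 → n = rpm/60 = 182.483333 rev/s
target J* = 1.6839; solve J* = V/(n·D) for n: n = V/(J*·D) = 80.88/(1.6839 × 2.89) = 16.619846 rev/s
rpm = 60·n = 997.190777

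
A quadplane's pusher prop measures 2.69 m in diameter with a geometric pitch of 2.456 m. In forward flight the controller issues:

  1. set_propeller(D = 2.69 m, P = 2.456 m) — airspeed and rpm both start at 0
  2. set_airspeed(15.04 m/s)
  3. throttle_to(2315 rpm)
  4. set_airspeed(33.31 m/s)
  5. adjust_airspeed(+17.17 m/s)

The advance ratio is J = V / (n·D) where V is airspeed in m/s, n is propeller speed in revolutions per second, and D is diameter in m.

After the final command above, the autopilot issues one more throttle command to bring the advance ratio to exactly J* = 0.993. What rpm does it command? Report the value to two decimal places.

rpm = 1133.89

set_propeller: D = 2.69 m, P = 2.456 m (p = P/D = 0.913011); state ← (V=0, rpm=0)
set_airspeed(15.04): V ← 15.04 m/s
throttle_to(2315): rpm ← 2315
set_airspeed(33.31): V ← 33.31 m/s
adjust_airspeed(+17.17): V ← 33.31 +17.17 = 50.48 m/s
final state: V = 50.48 m/s, rpm = 2315 → n = rpm/60 = 38.583333 rev/s
target J* = 0.993; solve J* = V/(n·D) for n: n = V/(J*·D) = 50.48/(0.993 × 2.69) = 18.898086 rev/s
rpm = 60·n = 1133.885151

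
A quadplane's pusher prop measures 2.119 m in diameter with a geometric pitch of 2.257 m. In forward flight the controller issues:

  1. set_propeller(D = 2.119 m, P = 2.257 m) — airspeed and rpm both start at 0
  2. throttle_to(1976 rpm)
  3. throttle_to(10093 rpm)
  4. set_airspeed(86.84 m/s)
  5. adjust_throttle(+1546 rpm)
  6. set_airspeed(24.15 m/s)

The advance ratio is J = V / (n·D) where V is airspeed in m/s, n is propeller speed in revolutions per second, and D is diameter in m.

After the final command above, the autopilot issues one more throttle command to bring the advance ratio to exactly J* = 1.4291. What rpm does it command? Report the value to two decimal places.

set_propeller: D = 2.119 m, P = 2.257 m (p = P/D = 1.065125); state ← (V=0, rpm=0)
throttle_to(1976): rpm ← 1976
throttle_to(10093): rpm ← 10093
set_airspeed(86.84): V ← 86.84 m/s
adjust_throttle(+1546): rpm ← 10093 +1546 = 11639
set_airspeed(24.15): V ← 24.15 m/s
final state: V = 24.15 m/s, rpm = 11639 → n = rpm/60 = 193.983333 rev/s
target J* = 1.4291; solve J* = V/(n·D) for n: n = V/(J*·D) = 24.15/(1.4291 × 2.119) = 7.974869 rev/s
rpm = 60·n = 478.492141

rpm = 478.49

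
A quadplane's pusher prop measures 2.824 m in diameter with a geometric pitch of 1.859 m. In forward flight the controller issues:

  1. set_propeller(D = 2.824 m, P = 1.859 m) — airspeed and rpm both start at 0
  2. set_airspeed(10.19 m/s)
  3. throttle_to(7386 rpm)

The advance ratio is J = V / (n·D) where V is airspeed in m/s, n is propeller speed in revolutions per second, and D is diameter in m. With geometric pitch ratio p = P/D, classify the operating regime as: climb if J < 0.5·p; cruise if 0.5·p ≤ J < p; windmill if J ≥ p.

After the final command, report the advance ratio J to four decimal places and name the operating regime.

set_propeller: D = 2.824 m, P = 1.859 m (p = P/D = 0.658286); state ← (V=0, rpm=0)
set_airspeed(10.19): V ← 10.19 m/s
throttle_to(7386): rpm ← 7386
final state: V = 10.19 m/s, rpm = 7386 → n = rpm/60 = 123.100000 rev/s
J = V / (n·D) = 10.19 / (123.100000 × 2.824) = 0.029312
regime bands: climb J<0.3291 | cruise [0.3291, 0.6583) | windmill J≥0.6583
J = 0.0293 → climb

J = 0.0293, regime = climb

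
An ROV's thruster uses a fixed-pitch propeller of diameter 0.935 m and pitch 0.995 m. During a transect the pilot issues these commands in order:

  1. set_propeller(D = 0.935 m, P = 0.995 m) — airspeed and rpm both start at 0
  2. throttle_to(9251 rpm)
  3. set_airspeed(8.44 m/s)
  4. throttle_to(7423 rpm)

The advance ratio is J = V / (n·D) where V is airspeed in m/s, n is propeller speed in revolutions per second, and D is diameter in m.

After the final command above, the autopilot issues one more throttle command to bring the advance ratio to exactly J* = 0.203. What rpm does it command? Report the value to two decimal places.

set_propeller: D = 0.935 m, P = 0.995 m (p = P/D = 1.064171); state ← (V=0, rpm=0)
throttle_to(9251): rpm ← 9251
set_airspeed(8.44): V ← 8.44 m/s
throttle_to(7423): rpm ← 7423
final state: V = 8.44 m/s, rpm = 7423 → n = rpm/60 = 123.716667 rev/s
target J* = 0.203; solve J* = V/(n·D) for n: n = V/(J*·D) = 8.44/(0.203 × 0.935) = 44.466689 rev/s
rpm = 60·n = 2668.001370

rpm = 2668.00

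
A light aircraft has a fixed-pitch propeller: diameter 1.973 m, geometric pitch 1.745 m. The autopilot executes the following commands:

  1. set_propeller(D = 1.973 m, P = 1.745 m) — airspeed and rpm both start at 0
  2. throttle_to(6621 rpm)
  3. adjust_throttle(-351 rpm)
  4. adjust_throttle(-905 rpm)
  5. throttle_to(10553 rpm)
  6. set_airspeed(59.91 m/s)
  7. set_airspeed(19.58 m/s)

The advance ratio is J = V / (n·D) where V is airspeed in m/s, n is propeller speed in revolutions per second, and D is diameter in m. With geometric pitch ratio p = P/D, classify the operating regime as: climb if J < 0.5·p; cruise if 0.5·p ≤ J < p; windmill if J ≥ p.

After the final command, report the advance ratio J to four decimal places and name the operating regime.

J = 0.0564, regime = climb

set_propeller: D = 1.973 m, P = 1.745 m (p = P/D = 0.884440); state ← (V=0, rpm=0)
throttle_to(6621): rpm ← 6621
adjust_throttle(-351): rpm ← 6621 -351 = 6270
adjust_throttle(-905): rpm ← 6270 -905 = 5365
throttle_to(10553): rpm ← 10553
set_airspeed(59.91): V ← 59.91 m/s
set_airspeed(19.58): V ← 19.58 m/s
final state: V = 19.58 m/s, rpm = 10553 → n = rpm/60 = 175.883333 rev/s
J = V / (n·D) = 19.58 / (175.883333 × 1.973) = 0.056424
regime bands: climb J<0.4422 | cruise [0.4422, 0.8844) | windmill J≥0.8844
J = 0.0564 → climb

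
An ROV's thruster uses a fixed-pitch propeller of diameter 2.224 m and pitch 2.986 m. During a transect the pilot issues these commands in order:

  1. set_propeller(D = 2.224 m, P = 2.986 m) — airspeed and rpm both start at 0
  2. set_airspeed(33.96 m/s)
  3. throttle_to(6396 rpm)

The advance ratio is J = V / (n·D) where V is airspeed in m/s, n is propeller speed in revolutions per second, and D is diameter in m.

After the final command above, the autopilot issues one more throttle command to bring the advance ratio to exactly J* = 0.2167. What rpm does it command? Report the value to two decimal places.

rpm = 4227.91

set_propeller: D = 2.224 m, P = 2.986 m (p = P/D = 1.342626); state ← (V=0, rpm=0)
set_airspeed(33.96): V ← 33.96 m/s
throttle_to(6396): rpm ← 6396
final state: V = 33.96 m/s, rpm = 6396 → n = rpm/60 = 106.600000 rev/s
target J* = 0.2167; solve J* = V/(n·D) for n: n = V/(J*·D) = 33.96/(0.2167 × 2.224) = 70.465086 rev/s
rpm = 60·n = 4227.905170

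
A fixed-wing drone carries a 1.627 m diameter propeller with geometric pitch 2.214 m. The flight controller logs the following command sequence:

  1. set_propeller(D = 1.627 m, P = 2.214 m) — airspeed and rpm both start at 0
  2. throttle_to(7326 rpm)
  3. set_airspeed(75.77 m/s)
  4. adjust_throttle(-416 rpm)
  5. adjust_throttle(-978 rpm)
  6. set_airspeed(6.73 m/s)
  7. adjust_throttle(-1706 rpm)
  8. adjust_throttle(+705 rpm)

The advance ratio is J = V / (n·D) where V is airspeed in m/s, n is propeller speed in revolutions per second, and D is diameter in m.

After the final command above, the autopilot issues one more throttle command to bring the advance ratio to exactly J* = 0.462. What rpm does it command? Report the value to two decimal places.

rpm = 537.20

set_propeller: D = 1.627 m, P = 2.214 m (p = P/D = 1.360787); state ← (V=0, rpm=0)
throttle_to(7326): rpm ← 7326
set_airspeed(75.77): V ← 75.77 m/s
adjust_throttle(-416): rpm ← 7326 -416 = 6910
adjust_throttle(-978): rpm ← 6910 -978 = 5932
set_airspeed(6.73): V ← 6.73 m/s
adjust_throttle(-1706): rpm ← 5932 -1706 = 4226
adjust_throttle(+705): rpm ← 4226 +705 = 4931
final state: V = 6.73 m/s, rpm = 4931 → n = rpm/60 = 82.183333 rev/s
target J* = 0.462; solve J* = V/(n·D) for n: n = V/(J*·D) = 6.73/(0.462 × 1.627) = 8.953349 rev/s
rpm = 60·n = 537.200967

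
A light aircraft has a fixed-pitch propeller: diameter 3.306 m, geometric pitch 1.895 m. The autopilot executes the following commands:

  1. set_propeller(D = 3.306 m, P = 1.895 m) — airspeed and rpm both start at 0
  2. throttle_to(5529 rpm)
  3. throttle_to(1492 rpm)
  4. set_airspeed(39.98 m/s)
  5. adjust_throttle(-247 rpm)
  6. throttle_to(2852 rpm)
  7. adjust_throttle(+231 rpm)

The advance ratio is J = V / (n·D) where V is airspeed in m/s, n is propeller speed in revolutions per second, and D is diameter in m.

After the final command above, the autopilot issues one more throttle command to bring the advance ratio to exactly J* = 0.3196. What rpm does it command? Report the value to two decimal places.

rpm = 2270.31

set_propeller: D = 3.306 m, P = 1.895 m (p = P/D = 0.573200); state ← (V=0, rpm=0)
throttle_to(5529): rpm ← 5529
throttle_to(1492): rpm ← 1492
set_airspeed(39.98): V ← 39.98 m/s
adjust_throttle(-247): rpm ← 1492 -247 = 1245
throttle_to(2852): rpm ← 2852
adjust_throttle(+231): rpm ← 2852 +231 = 3083
final state: V = 39.98 m/s, rpm = 3083 → n = rpm/60 = 51.383333 rev/s
target J* = 0.3196; solve J* = V/(n·D) for n: n = V/(J*·D) = 39.98/(0.3196 × 3.306) = 37.838435 rev/s
rpm = 60·n = 2270.306122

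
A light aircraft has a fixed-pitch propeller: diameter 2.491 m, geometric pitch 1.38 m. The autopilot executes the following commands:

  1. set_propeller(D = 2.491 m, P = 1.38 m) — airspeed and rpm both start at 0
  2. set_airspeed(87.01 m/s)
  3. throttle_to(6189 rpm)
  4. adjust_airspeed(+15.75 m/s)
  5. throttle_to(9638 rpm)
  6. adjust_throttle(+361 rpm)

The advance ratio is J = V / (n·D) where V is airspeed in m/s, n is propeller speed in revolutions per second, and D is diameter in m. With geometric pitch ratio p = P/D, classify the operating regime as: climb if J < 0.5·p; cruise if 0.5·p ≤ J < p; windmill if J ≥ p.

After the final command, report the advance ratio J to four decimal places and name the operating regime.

J = 0.2475, regime = climb

set_propeller: D = 2.491 m, P = 1.38 m (p = P/D = 0.553994); state ← (V=0, rpm=0)
set_airspeed(87.01): V ← 87.01 m/s
throttle_to(6189): rpm ← 6189
adjust_airspeed(+15.75): V ← 87.01 +15.75 = 102.76 m/s
throttle_to(9638): rpm ← 9638
adjust_throttle(+361): rpm ← 9638 +361 = 9999
final state: V = 102.76 m/s, rpm = 9999 → n = rpm/60 = 166.650000 rev/s
J = V / (n·D) = 102.76 / (166.650000 × 2.491) = 0.247540
regime bands: climb J<0.2770 | cruise [0.2770, 0.5540) | windmill J≥0.5540
J = 0.2475 → climb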